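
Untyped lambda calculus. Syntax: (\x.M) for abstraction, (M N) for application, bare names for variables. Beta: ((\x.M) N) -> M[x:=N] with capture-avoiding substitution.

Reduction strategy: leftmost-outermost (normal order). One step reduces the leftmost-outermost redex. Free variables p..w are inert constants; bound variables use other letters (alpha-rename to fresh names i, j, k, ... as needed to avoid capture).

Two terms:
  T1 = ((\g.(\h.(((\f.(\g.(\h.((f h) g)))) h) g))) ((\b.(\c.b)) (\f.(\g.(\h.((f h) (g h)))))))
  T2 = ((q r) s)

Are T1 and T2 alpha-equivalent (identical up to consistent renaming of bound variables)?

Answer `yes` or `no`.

Term 1: ((\g.(\h.(((\f.(\g.(\h.((f h) g)))) h) g))) ((\b.(\c.b)) (\f.(\g.(\h.((f h) (g h)))))))
Term 2: ((q r) s)
Alpha-equivalence: compare structure up to binder renaming.
Result: False

Answer: no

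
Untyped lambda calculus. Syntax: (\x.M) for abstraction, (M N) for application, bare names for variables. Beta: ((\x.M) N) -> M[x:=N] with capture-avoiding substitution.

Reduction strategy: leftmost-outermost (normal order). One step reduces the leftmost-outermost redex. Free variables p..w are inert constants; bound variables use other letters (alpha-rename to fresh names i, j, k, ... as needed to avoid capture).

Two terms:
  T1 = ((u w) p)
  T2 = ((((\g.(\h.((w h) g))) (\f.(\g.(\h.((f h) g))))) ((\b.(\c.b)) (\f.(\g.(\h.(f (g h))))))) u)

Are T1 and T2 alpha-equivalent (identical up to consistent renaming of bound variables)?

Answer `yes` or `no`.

Term 1: ((u w) p)
Term 2: ((((\g.(\h.((w h) g))) (\f.(\g.(\h.((f h) g))))) ((\b.(\c.b)) (\f.(\g.(\h.(f (g h))))))) u)
Alpha-equivalence: compare structure up to binder renaming.
Result: False

Answer: no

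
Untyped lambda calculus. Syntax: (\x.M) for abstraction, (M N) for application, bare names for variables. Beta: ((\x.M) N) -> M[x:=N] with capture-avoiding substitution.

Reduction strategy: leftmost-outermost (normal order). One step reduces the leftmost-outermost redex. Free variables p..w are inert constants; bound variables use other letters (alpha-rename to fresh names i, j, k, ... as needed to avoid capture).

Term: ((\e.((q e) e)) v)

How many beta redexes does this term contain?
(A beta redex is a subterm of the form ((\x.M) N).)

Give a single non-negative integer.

Answer: 1

Derivation:
Term: ((\e.((q e) e)) v)
  Redex: ((\e.((q e) e)) v)
Total redexes: 1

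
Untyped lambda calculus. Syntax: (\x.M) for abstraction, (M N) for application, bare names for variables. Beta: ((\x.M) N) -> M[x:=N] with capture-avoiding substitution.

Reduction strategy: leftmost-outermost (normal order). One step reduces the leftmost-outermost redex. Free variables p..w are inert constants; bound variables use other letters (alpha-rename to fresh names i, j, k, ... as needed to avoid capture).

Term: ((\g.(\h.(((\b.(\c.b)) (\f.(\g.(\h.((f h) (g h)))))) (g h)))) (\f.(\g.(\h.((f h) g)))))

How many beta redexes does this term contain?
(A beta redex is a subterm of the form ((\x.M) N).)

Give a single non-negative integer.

Term: ((\g.(\h.(((\b.(\c.b)) (\f.(\g.(\h.((f h) (g h)))))) (g h)))) (\f.(\g.(\h.((f h) g)))))
  Redex: ((\g.(\h.(((\b.(\c.b)) (\f.(\g.(\h.((f h) (g h)))))) (g h)))) (\f.(\g.(\h.((f h) g)))))
  Redex: ((\b.(\c.b)) (\f.(\g.(\h.((f h) (g h))))))
Total redexes: 2

Answer: 2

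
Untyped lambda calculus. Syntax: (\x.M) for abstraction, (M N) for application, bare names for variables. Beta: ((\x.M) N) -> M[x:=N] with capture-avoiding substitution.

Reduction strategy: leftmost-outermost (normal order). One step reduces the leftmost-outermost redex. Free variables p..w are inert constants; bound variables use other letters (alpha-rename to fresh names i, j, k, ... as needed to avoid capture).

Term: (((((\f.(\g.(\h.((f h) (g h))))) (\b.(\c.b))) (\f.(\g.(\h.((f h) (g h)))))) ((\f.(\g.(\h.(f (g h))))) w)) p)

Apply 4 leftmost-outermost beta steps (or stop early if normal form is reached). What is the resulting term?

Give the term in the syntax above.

Step 0: (((((\f.(\g.(\h.((f h) (g h))))) (\b.(\c.b))) (\f.(\g.(\h.((f h) (g h)))))) ((\f.(\g.(\h.(f (g h))))) w)) p)
Step 1: ((((\g.(\h.(((\b.(\c.b)) h) (g h)))) (\f.(\g.(\h.((f h) (g h)))))) ((\f.(\g.(\h.(f (g h))))) w)) p)
Step 2: (((\h.(((\b.(\c.b)) h) ((\f.(\g.(\h.((f h) (g h))))) h))) ((\f.(\g.(\h.(f (g h))))) w)) p)
Step 3: ((((\b.(\c.b)) ((\f.(\g.(\h.(f (g h))))) w)) ((\f.(\g.(\h.((f h) (g h))))) ((\f.(\g.(\h.(f (g h))))) w))) p)
Step 4: (((\c.((\f.(\g.(\h.(f (g h))))) w)) ((\f.(\g.(\h.((f h) (g h))))) ((\f.(\g.(\h.(f (g h))))) w))) p)

Answer: (((\c.((\f.(\g.(\h.(f (g h))))) w)) ((\f.(\g.(\h.((f h) (g h))))) ((\f.(\g.(\h.(f (g h))))) w))) p)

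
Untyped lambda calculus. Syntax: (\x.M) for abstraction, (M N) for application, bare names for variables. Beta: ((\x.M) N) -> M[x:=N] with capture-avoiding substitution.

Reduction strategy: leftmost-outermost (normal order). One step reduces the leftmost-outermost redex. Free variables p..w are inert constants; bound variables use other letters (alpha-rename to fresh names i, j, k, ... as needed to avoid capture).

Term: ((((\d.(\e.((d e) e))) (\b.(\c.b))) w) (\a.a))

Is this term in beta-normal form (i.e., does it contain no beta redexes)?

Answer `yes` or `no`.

Term: ((((\d.(\e.((d e) e))) (\b.(\c.b))) w) (\a.a))
Found 1 beta redex(es).

Answer: no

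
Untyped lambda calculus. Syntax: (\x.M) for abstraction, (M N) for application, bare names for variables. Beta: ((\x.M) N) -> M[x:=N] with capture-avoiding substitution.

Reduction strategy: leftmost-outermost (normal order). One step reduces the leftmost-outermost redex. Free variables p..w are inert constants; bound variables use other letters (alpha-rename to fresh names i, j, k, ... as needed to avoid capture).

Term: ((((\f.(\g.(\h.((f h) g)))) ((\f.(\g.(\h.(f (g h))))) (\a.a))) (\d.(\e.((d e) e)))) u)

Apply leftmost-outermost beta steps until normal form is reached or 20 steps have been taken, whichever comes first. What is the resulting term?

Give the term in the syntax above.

Step 0: ((((\f.(\g.(\h.((f h) g)))) ((\f.(\g.(\h.(f (g h))))) (\a.a))) (\d.(\e.((d e) e)))) u)
Step 1: (((\g.(\h.((((\f.(\g.(\h.(f (g h))))) (\a.a)) h) g))) (\d.(\e.((d e) e)))) u)
Step 2: ((\h.((((\f.(\g.(\h.(f (g h))))) (\a.a)) h) (\d.(\e.((d e) e))))) u)
Step 3: ((((\f.(\g.(\h.(f (g h))))) (\a.a)) u) (\d.(\e.((d e) e))))
Step 4: (((\g.(\h.((\a.a) (g h)))) u) (\d.(\e.((d e) e))))
Step 5: ((\h.((\a.a) (u h))) (\d.(\e.((d e) e))))
Step 6: ((\a.a) (u (\d.(\e.((d e) e)))))
Step 7: (u (\d.(\e.((d e) e))))

Answer: (u (\d.(\e.((d e) e))))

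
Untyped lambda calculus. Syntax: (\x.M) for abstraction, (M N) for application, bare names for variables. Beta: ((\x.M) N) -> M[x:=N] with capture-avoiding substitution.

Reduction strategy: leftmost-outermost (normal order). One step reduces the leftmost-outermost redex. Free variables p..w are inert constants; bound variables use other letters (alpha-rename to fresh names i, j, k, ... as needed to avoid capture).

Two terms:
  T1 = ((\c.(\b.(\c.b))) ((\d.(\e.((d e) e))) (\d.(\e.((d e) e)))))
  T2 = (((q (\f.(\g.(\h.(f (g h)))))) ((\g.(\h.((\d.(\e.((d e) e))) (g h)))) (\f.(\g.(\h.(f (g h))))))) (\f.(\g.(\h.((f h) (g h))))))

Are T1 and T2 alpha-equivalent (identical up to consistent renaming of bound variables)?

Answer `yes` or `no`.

Answer: no

Derivation:
Term 1: ((\c.(\b.(\c.b))) ((\d.(\e.((d e) e))) (\d.(\e.((d e) e)))))
Term 2: (((q (\f.(\g.(\h.(f (g h)))))) ((\g.(\h.((\d.(\e.((d e) e))) (g h)))) (\f.(\g.(\h.(f (g h))))))) (\f.(\g.(\h.((f h) (g h))))))
Alpha-equivalence: compare structure up to binder renaming.
Result: False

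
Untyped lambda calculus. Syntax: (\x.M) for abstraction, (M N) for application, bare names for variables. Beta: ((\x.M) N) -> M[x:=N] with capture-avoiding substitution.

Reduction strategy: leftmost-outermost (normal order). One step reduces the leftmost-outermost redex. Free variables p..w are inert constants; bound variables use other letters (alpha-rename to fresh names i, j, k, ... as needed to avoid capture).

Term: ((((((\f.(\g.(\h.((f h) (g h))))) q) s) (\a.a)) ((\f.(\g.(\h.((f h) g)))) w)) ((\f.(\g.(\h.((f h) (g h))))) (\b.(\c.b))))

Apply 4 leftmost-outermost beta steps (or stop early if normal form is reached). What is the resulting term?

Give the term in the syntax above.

Step 0: ((((((\f.(\g.(\h.((f h) (g h))))) q) s) (\a.a)) ((\f.(\g.(\h.((f h) g)))) w)) ((\f.(\g.(\h.((f h) (g h))))) (\b.(\c.b))))
Step 1: (((((\g.(\h.((q h) (g h)))) s) (\a.a)) ((\f.(\g.(\h.((f h) g)))) w)) ((\f.(\g.(\h.((f h) (g h))))) (\b.(\c.b))))
Step 2: ((((\h.((q h) (s h))) (\a.a)) ((\f.(\g.(\h.((f h) g)))) w)) ((\f.(\g.(\h.((f h) (g h))))) (\b.(\c.b))))
Step 3: ((((q (\a.a)) (s (\a.a))) ((\f.(\g.(\h.((f h) g)))) w)) ((\f.(\g.(\h.((f h) (g h))))) (\b.(\c.b))))
Step 4: ((((q (\a.a)) (s (\a.a))) (\g.(\h.((w h) g)))) ((\f.(\g.(\h.((f h) (g h))))) (\b.(\c.b))))

Answer: ((((q (\a.a)) (s (\a.a))) (\g.(\h.((w h) g)))) ((\f.(\g.(\h.((f h) (g h))))) (\b.(\c.b))))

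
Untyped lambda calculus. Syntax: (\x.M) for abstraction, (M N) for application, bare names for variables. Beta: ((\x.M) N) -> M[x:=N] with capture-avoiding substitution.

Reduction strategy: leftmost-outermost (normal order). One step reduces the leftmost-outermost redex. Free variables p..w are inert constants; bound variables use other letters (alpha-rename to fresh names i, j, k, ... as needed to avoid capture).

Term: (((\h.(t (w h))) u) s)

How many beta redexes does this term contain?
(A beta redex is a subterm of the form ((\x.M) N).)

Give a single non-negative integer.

Answer: 1

Derivation:
Term: (((\h.(t (w h))) u) s)
  Redex: ((\h.(t (w h))) u)
Total redexes: 1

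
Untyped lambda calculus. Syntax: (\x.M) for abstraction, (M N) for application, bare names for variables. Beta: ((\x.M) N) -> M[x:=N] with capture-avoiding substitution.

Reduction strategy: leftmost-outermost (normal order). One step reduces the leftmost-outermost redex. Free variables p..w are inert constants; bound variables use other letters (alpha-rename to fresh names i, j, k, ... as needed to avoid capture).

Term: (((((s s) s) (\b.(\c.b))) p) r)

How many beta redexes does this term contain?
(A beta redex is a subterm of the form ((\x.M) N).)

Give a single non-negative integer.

Answer: 0

Derivation:
Term: (((((s s) s) (\b.(\c.b))) p) r)
  (no redexes)
Total redexes: 0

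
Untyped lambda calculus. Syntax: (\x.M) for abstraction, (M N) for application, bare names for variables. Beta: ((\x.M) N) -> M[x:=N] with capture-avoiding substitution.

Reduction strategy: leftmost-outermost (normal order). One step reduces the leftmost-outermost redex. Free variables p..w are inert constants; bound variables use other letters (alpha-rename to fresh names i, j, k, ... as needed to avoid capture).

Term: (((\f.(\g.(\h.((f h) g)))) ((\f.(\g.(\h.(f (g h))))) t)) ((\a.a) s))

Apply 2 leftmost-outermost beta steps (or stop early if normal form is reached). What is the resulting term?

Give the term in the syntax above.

Answer: (\h.((((\f.(\g.(\h.(f (g h))))) t) h) ((\a.a) s)))

Derivation:
Step 0: (((\f.(\g.(\h.((f h) g)))) ((\f.(\g.(\h.(f (g h))))) t)) ((\a.a) s))
Step 1: ((\g.(\h.((((\f.(\g.(\h.(f (g h))))) t) h) g))) ((\a.a) s))
Step 2: (\h.((((\f.(\g.(\h.(f (g h))))) t) h) ((\a.a) s)))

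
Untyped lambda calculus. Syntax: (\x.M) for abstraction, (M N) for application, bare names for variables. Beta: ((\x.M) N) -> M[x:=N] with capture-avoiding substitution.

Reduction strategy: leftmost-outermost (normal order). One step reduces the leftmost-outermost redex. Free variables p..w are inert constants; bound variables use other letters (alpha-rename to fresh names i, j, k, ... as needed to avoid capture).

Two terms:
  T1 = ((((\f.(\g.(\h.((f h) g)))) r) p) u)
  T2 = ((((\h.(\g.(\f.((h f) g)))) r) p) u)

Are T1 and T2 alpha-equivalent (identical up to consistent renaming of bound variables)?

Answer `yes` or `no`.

Term 1: ((((\f.(\g.(\h.((f h) g)))) r) p) u)
Term 2: ((((\h.(\g.(\f.((h f) g)))) r) p) u)
Alpha-equivalence: compare structure up to binder renaming.
Result: True

Answer: yes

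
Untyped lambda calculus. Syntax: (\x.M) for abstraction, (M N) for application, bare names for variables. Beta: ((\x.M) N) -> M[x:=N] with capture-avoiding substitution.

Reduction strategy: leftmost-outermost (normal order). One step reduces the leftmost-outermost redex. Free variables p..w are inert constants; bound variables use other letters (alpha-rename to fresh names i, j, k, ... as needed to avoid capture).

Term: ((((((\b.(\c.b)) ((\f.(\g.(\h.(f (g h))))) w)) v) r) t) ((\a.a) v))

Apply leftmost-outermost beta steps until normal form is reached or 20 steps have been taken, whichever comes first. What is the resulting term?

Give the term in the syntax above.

Answer: ((w (r t)) v)

Derivation:
Step 0: ((((((\b.(\c.b)) ((\f.(\g.(\h.(f (g h))))) w)) v) r) t) ((\a.a) v))
Step 1: (((((\c.((\f.(\g.(\h.(f (g h))))) w)) v) r) t) ((\a.a) v))
Step 2: (((((\f.(\g.(\h.(f (g h))))) w) r) t) ((\a.a) v))
Step 3: ((((\g.(\h.(w (g h)))) r) t) ((\a.a) v))
Step 4: (((\h.(w (r h))) t) ((\a.a) v))
Step 5: ((w (r t)) ((\a.a) v))
Step 6: ((w (r t)) v)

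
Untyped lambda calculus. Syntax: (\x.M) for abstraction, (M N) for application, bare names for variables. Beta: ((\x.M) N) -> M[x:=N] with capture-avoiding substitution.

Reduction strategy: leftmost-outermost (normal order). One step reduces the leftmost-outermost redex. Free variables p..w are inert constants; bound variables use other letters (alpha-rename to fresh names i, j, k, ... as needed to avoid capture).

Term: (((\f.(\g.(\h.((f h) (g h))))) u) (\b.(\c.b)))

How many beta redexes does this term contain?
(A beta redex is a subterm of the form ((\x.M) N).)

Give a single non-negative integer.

Answer: 1

Derivation:
Term: (((\f.(\g.(\h.((f h) (g h))))) u) (\b.(\c.b)))
  Redex: ((\f.(\g.(\h.((f h) (g h))))) u)
Total redexes: 1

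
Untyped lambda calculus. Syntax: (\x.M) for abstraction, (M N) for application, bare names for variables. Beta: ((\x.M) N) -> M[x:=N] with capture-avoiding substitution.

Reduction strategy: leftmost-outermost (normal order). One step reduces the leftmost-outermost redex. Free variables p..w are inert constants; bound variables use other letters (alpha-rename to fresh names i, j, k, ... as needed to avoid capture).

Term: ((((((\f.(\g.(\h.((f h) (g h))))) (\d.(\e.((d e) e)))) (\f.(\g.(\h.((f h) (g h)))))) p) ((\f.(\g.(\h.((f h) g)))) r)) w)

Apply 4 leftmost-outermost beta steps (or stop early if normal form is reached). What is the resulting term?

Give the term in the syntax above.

Answer: ((((\e.((p e) e)) ((\f.(\g.(\h.((f h) (g h))))) p)) ((\f.(\g.(\h.((f h) g)))) r)) w)

Derivation:
Step 0: ((((((\f.(\g.(\h.((f h) (g h))))) (\d.(\e.((d e) e)))) (\f.(\g.(\h.((f h) (g h)))))) p) ((\f.(\g.(\h.((f h) g)))) r)) w)
Step 1: (((((\g.(\h.(((\d.(\e.((d e) e))) h) (g h)))) (\f.(\g.(\h.((f h) (g h)))))) p) ((\f.(\g.(\h.((f h) g)))) r)) w)
Step 2: ((((\h.(((\d.(\e.((d e) e))) h) ((\f.(\g.(\h.((f h) (g h))))) h))) p) ((\f.(\g.(\h.((f h) g)))) r)) w)
Step 3: (((((\d.(\e.((d e) e))) p) ((\f.(\g.(\h.((f h) (g h))))) p)) ((\f.(\g.(\h.((f h) g)))) r)) w)
Step 4: ((((\e.((p e) e)) ((\f.(\g.(\h.((f h) (g h))))) p)) ((\f.(\g.(\h.((f h) g)))) r)) w)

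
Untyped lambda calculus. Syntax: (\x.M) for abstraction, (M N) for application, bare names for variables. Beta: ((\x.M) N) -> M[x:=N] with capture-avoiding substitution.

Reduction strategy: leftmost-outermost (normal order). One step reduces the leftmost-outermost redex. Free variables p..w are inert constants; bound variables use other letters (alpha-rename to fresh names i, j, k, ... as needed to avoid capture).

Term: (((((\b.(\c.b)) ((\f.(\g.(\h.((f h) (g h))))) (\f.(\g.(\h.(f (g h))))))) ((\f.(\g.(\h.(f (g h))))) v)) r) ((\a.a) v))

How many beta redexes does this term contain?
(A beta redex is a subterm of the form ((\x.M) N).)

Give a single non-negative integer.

Answer: 4

Derivation:
Term: (((((\b.(\c.b)) ((\f.(\g.(\h.((f h) (g h))))) (\f.(\g.(\h.(f (g h))))))) ((\f.(\g.(\h.(f (g h))))) v)) r) ((\a.a) v))
  Redex: ((\b.(\c.b)) ((\f.(\g.(\h.((f h) (g h))))) (\f.(\g.(\h.(f (g h)))))))
  Redex: ((\f.(\g.(\h.((f h) (g h))))) (\f.(\g.(\h.(f (g h))))))
  Redex: ((\f.(\g.(\h.(f (g h))))) v)
  Redex: ((\a.a) v)
Total redexes: 4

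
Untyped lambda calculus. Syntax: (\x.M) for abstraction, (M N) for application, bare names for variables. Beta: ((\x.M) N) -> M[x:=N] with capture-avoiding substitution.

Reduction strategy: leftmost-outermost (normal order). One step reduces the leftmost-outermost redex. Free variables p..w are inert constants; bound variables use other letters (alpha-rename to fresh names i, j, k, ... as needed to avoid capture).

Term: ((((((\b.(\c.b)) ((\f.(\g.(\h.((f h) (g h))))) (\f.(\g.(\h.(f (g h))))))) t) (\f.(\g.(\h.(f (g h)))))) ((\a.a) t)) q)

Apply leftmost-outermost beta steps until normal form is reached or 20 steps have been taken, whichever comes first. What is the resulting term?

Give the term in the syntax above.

Step 0: ((((((\b.(\c.b)) ((\f.(\g.(\h.((f h) (g h))))) (\f.(\g.(\h.(f (g h))))))) t) (\f.(\g.(\h.(f (g h)))))) ((\a.a) t)) q)
Step 1: (((((\c.((\f.(\g.(\h.((f h) (g h))))) (\f.(\g.(\h.(f (g h))))))) t) (\f.(\g.(\h.(f (g h)))))) ((\a.a) t)) q)
Step 2: (((((\f.(\g.(\h.((f h) (g h))))) (\f.(\g.(\h.(f (g h)))))) (\f.(\g.(\h.(f (g h)))))) ((\a.a) t)) q)
Step 3: ((((\g.(\h.(((\f.(\g.(\h.(f (g h))))) h) (g h)))) (\f.(\g.(\h.(f (g h)))))) ((\a.a) t)) q)
Step 4: (((\h.(((\f.(\g.(\h.(f (g h))))) h) ((\f.(\g.(\h.(f (g h))))) h))) ((\a.a) t)) q)
Step 5: ((((\f.(\g.(\h.(f (g h))))) ((\a.a) t)) ((\f.(\g.(\h.(f (g h))))) ((\a.a) t))) q)
Step 6: (((\g.(\h.(((\a.a) t) (g h)))) ((\f.(\g.(\h.(f (g h))))) ((\a.a) t))) q)
Step 7: ((\h.(((\a.a) t) (((\f.(\g.(\h.(f (g h))))) ((\a.a) t)) h))) q)
Step 8: (((\a.a) t) (((\f.(\g.(\h.(f (g h))))) ((\a.a) t)) q))
Step 9: (t (((\f.(\g.(\h.(f (g h))))) ((\a.a) t)) q))
Step 10: (t ((\g.(\h.(((\a.a) t) (g h)))) q))
Step 11: (t (\h.(((\a.a) t) (q h))))
Step 12: (t (\h.(t (q h))))

Answer: (t (\h.(t (q h))))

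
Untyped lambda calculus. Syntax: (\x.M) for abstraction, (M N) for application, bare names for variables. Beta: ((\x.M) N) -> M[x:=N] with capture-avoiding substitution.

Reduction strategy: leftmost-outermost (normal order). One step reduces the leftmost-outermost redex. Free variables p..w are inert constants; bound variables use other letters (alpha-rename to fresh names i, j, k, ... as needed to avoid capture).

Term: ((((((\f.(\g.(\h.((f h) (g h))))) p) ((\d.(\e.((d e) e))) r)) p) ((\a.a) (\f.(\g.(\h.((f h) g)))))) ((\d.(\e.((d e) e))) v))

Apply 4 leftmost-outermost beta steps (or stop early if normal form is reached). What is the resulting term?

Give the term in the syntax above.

Step 0: ((((((\f.(\g.(\h.((f h) (g h))))) p) ((\d.(\e.((d e) e))) r)) p) ((\a.a) (\f.(\g.(\h.((f h) g)))))) ((\d.(\e.((d e) e))) v))
Step 1: (((((\g.(\h.((p h) (g h)))) ((\d.(\e.((d e) e))) r)) p) ((\a.a) (\f.(\g.(\h.((f h) g)))))) ((\d.(\e.((d e) e))) v))
Step 2: ((((\h.((p h) (((\d.(\e.((d e) e))) r) h))) p) ((\a.a) (\f.(\g.(\h.((f h) g)))))) ((\d.(\e.((d e) e))) v))
Step 3: ((((p p) (((\d.(\e.((d e) e))) r) p)) ((\a.a) (\f.(\g.(\h.((f h) g)))))) ((\d.(\e.((d e) e))) v))
Step 4: ((((p p) ((\e.((r e) e)) p)) ((\a.a) (\f.(\g.(\h.((f h) g)))))) ((\d.(\e.((d e) e))) v))

Answer: ((((p p) ((\e.((r e) e)) p)) ((\a.a) (\f.(\g.(\h.((f h) g)))))) ((\d.(\e.((d e) e))) v))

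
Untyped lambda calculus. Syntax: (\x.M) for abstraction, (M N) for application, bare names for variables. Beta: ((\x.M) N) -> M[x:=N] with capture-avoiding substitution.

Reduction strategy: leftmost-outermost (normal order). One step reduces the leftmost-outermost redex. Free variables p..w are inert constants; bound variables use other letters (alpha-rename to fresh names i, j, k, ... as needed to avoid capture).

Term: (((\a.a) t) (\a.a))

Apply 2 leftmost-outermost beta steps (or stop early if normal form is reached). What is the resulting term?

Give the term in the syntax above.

Step 0: (((\a.a) t) (\a.a))
Step 1: (t (\a.a))
Step 2: (normal form reached)

Answer: (t (\a.a))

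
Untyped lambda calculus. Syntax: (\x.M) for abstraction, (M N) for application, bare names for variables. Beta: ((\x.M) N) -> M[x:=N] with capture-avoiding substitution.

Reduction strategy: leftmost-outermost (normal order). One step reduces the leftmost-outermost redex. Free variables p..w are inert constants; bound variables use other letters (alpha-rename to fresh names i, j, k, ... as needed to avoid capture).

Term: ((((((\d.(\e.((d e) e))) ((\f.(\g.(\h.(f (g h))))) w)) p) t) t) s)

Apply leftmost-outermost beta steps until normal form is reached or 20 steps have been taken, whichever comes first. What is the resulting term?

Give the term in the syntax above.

Answer: ((((w (p p)) t) t) s)

Derivation:
Step 0: ((((((\d.(\e.((d e) e))) ((\f.(\g.(\h.(f (g h))))) w)) p) t) t) s)
Step 1: (((((\e.((((\f.(\g.(\h.(f (g h))))) w) e) e)) p) t) t) s)
Step 2: (((((((\f.(\g.(\h.(f (g h))))) w) p) p) t) t) s)
Step 3: ((((((\g.(\h.(w (g h)))) p) p) t) t) s)
Step 4: (((((\h.(w (p h))) p) t) t) s)
Step 5: ((((w (p p)) t) t) s)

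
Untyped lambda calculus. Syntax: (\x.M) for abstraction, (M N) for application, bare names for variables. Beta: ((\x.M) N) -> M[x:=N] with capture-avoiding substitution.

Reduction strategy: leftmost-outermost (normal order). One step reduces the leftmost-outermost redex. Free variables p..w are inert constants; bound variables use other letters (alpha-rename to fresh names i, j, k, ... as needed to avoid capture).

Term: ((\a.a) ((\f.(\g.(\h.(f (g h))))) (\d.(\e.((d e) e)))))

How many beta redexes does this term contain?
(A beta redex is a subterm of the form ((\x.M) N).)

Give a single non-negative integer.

Answer: 2

Derivation:
Term: ((\a.a) ((\f.(\g.(\h.(f (g h))))) (\d.(\e.((d e) e)))))
  Redex: ((\a.a) ((\f.(\g.(\h.(f (g h))))) (\d.(\e.((d e) e)))))
  Redex: ((\f.(\g.(\h.(f (g h))))) (\d.(\e.((d e) e))))
Total redexes: 2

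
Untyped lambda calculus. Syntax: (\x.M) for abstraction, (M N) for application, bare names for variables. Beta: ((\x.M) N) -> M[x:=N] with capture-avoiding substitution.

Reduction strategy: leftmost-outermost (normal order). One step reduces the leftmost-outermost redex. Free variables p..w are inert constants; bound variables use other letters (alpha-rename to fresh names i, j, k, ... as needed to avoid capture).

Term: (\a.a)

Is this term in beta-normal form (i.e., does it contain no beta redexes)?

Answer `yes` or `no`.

Term: (\a.a)
No beta redexes found.

Answer: yes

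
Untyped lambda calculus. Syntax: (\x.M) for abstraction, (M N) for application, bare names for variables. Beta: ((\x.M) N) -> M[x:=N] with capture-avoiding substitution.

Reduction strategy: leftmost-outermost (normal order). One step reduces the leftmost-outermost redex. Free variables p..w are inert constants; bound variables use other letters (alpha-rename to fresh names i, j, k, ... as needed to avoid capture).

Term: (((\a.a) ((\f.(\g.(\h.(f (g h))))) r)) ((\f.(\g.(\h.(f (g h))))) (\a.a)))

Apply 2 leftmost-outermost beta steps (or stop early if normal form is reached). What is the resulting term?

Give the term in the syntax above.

Answer: ((\g.(\h.(r (g h)))) ((\f.(\g.(\h.(f (g h))))) (\a.a)))

Derivation:
Step 0: (((\a.a) ((\f.(\g.(\h.(f (g h))))) r)) ((\f.(\g.(\h.(f (g h))))) (\a.a)))
Step 1: (((\f.(\g.(\h.(f (g h))))) r) ((\f.(\g.(\h.(f (g h))))) (\a.a)))
Step 2: ((\g.(\h.(r (g h)))) ((\f.(\g.(\h.(f (g h))))) (\a.a)))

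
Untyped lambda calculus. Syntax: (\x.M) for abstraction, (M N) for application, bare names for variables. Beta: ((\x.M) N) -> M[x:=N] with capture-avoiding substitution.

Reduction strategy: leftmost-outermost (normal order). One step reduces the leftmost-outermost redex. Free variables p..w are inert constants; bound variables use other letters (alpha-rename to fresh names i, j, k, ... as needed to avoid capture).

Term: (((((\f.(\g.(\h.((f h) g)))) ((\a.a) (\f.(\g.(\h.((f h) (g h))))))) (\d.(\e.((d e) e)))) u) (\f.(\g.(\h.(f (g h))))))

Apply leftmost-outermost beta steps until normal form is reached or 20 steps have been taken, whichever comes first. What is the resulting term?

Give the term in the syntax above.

Answer: ((u (\f.(\g.(\h.(f (g h)))))) (\e.(\h.(e (e h)))))

Derivation:
Step 0: (((((\f.(\g.(\h.((f h) g)))) ((\a.a) (\f.(\g.(\h.((f h) (g h))))))) (\d.(\e.((d e) e)))) u) (\f.(\g.(\h.(f (g h))))))
Step 1: ((((\g.(\h.((((\a.a) (\f.(\g.(\h.((f h) (g h)))))) h) g))) (\d.(\e.((d e) e)))) u) (\f.(\g.(\h.(f (g h))))))
Step 2: (((\h.((((\a.a) (\f.(\g.(\h.((f h) (g h)))))) h) (\d.(\e.((d e) e))))) u) (\f.(\g.(\h.(f (g h))))))
Step 3: (((((\a.a) (\f.(\g.(\h.((f h) (g h)))))) u) (\d.(\e.((d e) e)))) (\f.(\g.(\h.(f (g h))))))
Step 4: ((((\f.(\g.(\h.((f h) (g h))))) u) (\d.(\e.((d e) e)))) (\f.(\g.(\h.(f (g h))))))
Step 5: (((\g.(\h.((u h) (g h)))) (\d.(\e.((d e) e)))) (\f.(\g.(\h.(f (g h))))))
Step 6: ((\h.((u h) ((\d.(\e.((d e) e))) h))) (\f.(\g.(\h.(f (g h))))))
Step 7: ((u (\f.(\g.(\h.(f (g h)))))) ((\d.(\e.((d e) e))) (\f.(\g.(\h.(f (g h)))))))
Step 8: ((u (\f.(\g.(\h.(f (g h)))))) (\e.(((\f.(\g.(\h.(f (g h))))) e) e)))
Step 9: ((u (\f.(\g.(\h.(f (g h)))))) (\e.((\g.(\h.(e (g h)))) e)))
Step 10: ((u (\f.(\g.(\h.(f (g h)))))) (\e.(\h.(e (e h)))))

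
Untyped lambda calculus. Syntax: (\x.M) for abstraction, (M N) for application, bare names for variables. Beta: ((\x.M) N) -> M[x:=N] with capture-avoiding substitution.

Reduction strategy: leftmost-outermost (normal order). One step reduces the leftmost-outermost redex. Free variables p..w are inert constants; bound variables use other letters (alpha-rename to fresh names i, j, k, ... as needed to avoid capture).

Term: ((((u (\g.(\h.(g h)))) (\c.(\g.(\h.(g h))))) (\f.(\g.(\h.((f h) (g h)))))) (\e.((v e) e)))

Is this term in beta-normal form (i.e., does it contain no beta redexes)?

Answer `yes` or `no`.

Answer: yes

Derivation:
Term: ((((u (\g.(\h.(g h)))) (\c.(\g.(\h.(g h))))) (\f.(\g.(\h.((f h) (g h)))))) (\e.((v e) e)))
No beta redexes found.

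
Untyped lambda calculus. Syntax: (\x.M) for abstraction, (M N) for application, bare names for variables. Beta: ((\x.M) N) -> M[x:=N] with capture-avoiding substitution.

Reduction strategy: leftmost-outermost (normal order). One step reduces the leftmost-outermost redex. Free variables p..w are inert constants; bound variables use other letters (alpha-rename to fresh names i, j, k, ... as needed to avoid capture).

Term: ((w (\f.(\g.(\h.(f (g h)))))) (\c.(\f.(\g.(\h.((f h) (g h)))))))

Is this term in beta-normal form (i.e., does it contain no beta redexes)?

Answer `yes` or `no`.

Answer: yes

Derivation:
Term: ((w (\f.(\g.(\h.(f (g h)))))) (\c.(\f.(\g.(\h.((f h) (g h)))))))
No beta redexes found.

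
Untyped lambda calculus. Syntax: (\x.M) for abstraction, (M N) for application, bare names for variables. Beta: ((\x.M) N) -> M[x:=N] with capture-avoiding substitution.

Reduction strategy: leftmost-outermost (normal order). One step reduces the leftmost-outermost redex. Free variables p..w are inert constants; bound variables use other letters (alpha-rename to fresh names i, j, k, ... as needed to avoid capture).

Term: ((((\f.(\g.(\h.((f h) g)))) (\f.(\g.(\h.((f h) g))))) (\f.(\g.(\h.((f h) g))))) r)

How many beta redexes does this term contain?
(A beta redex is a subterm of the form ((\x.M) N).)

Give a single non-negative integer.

Term: ((((\f.(\g.(\h.((f h) g)))) (\f.(\g.(\h.((f h) g))))) (\f.(\g.(\h.((f h) g))))) r)
  Redex: ((\f.(\g.(\h.((f h) g)))) (\f.(\g.(\h.((f h) g)))))
Total redexes: 1

Answer: 1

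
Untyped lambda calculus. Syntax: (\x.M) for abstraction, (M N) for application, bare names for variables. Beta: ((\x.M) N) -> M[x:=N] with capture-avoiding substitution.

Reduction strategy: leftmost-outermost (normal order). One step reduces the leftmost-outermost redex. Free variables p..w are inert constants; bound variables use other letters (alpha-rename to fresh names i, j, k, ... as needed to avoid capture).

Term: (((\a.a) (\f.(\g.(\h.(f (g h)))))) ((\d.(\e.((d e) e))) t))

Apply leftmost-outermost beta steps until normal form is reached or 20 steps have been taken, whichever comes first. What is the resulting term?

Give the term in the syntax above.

Answer: (\g.(\h.((t (g h)) (g h))))

Derivation:
Step 0: (((\a.a) (\f.(\g.(\h.(f (g h)))))) ((\d.(\e.((d e) e))) t))
Step 1: ((\f.(\g.(\h.(f (g h))))) ((\d.(\e.((d e) e))) t))
Step 2: (\g.(\h.(((\d.(\e.((d e) e))) t) (g h))))
Step 3: (\g.(\h.((\e.((t e) e)) (g h))))
Step 4: (\g.(\h.((t (g h)) (g h))))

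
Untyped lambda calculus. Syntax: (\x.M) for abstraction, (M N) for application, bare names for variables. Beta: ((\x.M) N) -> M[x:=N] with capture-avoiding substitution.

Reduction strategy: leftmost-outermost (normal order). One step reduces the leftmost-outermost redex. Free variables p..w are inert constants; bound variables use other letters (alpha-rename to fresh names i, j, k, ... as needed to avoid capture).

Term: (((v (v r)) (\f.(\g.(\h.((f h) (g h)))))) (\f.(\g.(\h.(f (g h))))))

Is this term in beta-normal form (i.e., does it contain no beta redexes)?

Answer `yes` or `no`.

Term: (((v (v r)) (\f.(\g.(\h.((f h) (g h)))))) (\f.(\g.(\h.(f (g h))))))
No beta redexes found.

Answer: yes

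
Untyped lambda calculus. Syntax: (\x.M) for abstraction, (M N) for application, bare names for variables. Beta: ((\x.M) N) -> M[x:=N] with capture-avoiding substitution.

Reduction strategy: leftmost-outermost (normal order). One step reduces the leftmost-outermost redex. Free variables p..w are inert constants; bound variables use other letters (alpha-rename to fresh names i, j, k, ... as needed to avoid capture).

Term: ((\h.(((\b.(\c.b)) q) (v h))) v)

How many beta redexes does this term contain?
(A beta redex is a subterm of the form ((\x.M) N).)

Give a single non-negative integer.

Term: ((\h.(((\b.(\c.b)) q) (v h))) v)
  Redex: ((\h.(((\b.(\c.b)) q) (v h))) v)
  Redex: ((\b.(\c.b)) q)
Total redexes: 2

Answer: 2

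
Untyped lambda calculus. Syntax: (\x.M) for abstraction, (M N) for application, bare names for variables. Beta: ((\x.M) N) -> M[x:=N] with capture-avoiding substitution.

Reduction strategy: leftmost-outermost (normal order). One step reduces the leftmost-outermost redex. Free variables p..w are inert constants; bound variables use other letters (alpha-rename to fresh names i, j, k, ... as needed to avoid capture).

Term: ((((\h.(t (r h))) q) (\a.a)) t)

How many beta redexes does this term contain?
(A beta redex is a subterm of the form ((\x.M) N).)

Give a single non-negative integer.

Answer: 1

Derivation:
Term: ((((\h.(t (r h))) q) (\a.a)) t)
  Redex: ((\h.(t (r h))) q)
Total redexes: 1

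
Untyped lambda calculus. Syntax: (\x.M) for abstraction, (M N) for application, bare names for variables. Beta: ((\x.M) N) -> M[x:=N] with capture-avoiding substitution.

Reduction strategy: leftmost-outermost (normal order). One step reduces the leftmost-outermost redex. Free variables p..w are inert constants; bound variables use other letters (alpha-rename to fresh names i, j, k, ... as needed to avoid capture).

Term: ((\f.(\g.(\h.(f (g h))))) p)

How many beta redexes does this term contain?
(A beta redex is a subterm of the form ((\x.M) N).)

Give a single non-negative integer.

Term: ((\f.(\g.(\h.(f (g h))))) p)
  Redex: ((\f.(\g.(\h.(f (g h))))) p)
Total redexes: 1

Answer: 1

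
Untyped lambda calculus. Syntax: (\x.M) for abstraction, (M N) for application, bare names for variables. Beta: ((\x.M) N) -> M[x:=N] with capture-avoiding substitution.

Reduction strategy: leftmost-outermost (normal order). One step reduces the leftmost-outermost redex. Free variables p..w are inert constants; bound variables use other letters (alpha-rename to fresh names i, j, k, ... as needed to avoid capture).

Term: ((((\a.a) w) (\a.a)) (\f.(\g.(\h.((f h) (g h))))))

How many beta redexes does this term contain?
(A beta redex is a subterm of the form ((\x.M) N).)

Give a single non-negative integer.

Answer: 1

Derivation:
Term: ((((\a.a) w) (\a.a)) (\f.(\g.(\h.((f h) (g h))))))
  Redex: ((\a.a) w)
Total redexes: 1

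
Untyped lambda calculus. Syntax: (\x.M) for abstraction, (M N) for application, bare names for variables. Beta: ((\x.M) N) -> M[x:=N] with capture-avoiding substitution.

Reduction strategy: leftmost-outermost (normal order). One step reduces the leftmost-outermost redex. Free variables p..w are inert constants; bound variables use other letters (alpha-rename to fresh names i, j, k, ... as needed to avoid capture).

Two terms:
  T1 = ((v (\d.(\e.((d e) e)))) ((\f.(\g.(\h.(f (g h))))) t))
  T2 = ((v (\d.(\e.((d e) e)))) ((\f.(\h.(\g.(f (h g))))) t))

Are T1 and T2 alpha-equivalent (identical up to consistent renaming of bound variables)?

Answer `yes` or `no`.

Term 1: ((v (\d.(\e.((d e) e)))) ((\f.(\g.(\h.(f (g h))))) t))
Term 2: ((v (\d.(\e.((d e) e)))) ((\f.(\h.(\g.(f (h g))))) t))
Alpha-equivalence: compare structure up to binder renaming.
Result: True

Answer: yes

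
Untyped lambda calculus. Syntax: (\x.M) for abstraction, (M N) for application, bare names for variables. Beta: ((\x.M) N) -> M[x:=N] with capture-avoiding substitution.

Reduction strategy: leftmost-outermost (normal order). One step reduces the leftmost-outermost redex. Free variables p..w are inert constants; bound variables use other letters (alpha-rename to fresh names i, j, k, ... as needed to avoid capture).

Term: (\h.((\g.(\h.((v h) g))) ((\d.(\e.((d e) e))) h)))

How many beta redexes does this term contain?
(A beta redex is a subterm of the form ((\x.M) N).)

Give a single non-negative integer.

Answer: 2

Derivation:
Term: (\h.((\g.(\h.((v h) g))) ((\d.(\e.((d e) e))) h)))
  Redex: ((\g.(\h.((v h) g))) ((\d.(\e.((d e) e))) h))
  Redex: ((\d.(\e.((d e) e))) h)
Total redexes: 2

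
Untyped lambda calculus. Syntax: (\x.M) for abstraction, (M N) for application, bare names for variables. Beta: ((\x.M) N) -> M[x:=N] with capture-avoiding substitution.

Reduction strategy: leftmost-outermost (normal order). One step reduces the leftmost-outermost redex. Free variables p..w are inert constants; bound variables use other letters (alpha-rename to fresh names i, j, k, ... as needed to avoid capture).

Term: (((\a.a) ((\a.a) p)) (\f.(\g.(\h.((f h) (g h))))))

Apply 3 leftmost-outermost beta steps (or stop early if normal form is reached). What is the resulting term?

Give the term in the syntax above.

Answer: (p (\f.(\g.(\h.((f h) (g h))))))

Derivation:
Step 0: (((\a.a) ((\a.a) p)) (\f.(\g.(\h.((f h) (g h))))))
Step 1: (((\a.a) p) (\f.(\g.(\h.((f h) (g h))))))
Step 2: (p (\f.(\g.(\h.((f h) (g h))))))
Step 3: (normal form reached)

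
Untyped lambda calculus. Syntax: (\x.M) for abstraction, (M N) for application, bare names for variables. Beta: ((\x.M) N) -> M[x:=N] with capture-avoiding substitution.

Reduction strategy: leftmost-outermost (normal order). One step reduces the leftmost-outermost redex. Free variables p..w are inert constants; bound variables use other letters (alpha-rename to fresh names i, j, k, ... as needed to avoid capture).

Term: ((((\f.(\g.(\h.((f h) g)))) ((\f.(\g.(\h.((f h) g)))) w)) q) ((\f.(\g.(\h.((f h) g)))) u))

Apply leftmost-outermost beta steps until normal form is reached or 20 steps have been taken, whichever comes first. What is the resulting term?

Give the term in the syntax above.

Answer: ((w q) (\g.(\h.((u h) g))))

Derivation:
Step 0: ((((\f.(\g.(\h.((f h) g)))) ((\f.(\g.(\h.((f h) g)))) w)) q) ((\f.(\g.(\h.((f h) g)))) u))
Step 1: (((\g.(\h.((((\f.(\g.(\h.((f h) g)))) w) h) g))) q) ((\f.(\g.(\h.((f h) g)))) u))
Step 2: ((\h.((((\f.(\g.(\h.((f h) g)))) w) h) q)) ((\f.(\g.(\h.((f h) g)))) u))
Step 3: ((((\f.(\g.(\h.((f h) g)))) w) ((\f.(\g.(\h.((f h) g)))) u)) q)
Step 4: (((\g.(\h.((w h) g))) ((\f.(\g.(\h.((f h) g)))) u)) q)
Step 5: ((\h.((w h) ((\f.(\g.(\h.((f h) g)))) u))) q)
Step 6: ((w q) ((\f.(\g.(\h.((f h) g)))) u))
Step 7: ((w q) (\g.(\h.((u h) g))))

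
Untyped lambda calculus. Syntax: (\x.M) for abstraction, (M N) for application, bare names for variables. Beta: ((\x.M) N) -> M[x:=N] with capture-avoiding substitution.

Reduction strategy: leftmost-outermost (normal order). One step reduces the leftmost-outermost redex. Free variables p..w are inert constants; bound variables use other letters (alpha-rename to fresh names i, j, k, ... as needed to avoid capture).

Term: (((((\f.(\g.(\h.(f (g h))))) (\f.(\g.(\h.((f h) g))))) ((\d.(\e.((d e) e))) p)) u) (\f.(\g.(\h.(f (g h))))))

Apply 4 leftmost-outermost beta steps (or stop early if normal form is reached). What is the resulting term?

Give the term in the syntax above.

Step 0: (((((\f.(\g.(\h.(f (g h))))) (\f.(\g.(\h.((f h) g))))) ((\d.(\e.((d e) e))) p)) u) (\f.(\g.(\h.(f (g h))))))
Step 1: ((((\g.(\h.((\f.(\g.(\h.((f h) g)))) (g h)))) ((\d.(\e.((d e) e))) p)) u) (\f.(\g.(\h.(f (g h))))))
Step 2: (((\h.((\f.(\g.(\h.((f h) g)))) (((\d.(\e.((d e) e))) p) h))) u) (\f.(\g.(\h.(f (g h))))))
Step 3: (((\f.(\g.(\h.((f h) g)))) (((\d.(\e.((d e) e))) p) u)) (\f.(\g.(\h.(f (g h))))))
Step 4: ((\g.(\h.(((((\d.(\e.((d e) e))) p) u) h) g))) (\f.(\g.(\h.(f (g h))))))

Answer: ((\g.(\h.(((((\d.(\e.((d e) e))) p) u) h) g))) (\f.(\g.(\h.(f (g h))))))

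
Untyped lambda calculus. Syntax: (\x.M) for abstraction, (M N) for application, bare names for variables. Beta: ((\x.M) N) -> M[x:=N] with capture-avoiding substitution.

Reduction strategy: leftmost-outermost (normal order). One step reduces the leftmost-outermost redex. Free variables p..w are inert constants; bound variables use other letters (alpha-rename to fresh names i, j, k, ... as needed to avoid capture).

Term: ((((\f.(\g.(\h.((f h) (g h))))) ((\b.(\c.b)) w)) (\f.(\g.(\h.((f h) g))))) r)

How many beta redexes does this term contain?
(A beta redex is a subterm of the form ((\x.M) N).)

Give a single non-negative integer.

Answer: 2

Derivation:
Term: ((((\f.(\g.(\h.((f h) (g h))))) ((\b.(\c.b)) w)) (\f.(\g.(\h.((f h) g))))) r)
  Redex: ((\f.(\g.(\h.((f h) (g h))))) ((\b.(\c.b)) w))
  Redex: ((\b.(\c.b)) w)
Total redexes: 2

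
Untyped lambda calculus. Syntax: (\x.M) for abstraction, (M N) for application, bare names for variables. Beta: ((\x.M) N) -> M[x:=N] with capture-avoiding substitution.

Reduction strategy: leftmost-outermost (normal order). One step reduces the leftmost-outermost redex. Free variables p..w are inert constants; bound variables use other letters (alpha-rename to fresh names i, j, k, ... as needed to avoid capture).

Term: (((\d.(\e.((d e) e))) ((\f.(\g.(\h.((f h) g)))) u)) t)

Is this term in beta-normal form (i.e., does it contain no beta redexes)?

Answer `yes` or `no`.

Term: (((\d.(\e.((d e) e))) ((\f.(\g.(\h.((f h) g)))) u)) t)
Found 2 beta redex(es).

Answer: no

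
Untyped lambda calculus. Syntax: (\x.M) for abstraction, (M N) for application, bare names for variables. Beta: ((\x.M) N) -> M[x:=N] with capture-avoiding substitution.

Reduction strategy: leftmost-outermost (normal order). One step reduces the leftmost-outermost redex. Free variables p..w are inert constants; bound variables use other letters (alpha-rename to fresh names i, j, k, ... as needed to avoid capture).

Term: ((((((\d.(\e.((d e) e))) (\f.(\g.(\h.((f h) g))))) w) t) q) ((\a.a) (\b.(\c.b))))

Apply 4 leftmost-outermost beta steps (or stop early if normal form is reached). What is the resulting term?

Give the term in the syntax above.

Answer: ((((\h.((w h) w)) t) q) ((\a.a) (\b.(\c.b))))

Derivation:
Step 0: ((((((\d.(\e.((d e) e))) (\f.(\g.(\h.((f h) g))))) w) t) q) ((\a.a) (\b.(\c.b))))
Step 1: (((((\e.(((\f.(\g.(\h.((f h) g)))) e) e)) w) t) q) ((\a.a) (\b.(\c.b))))
Step 2: ((((((\f.(\g.(\h.((f h) g)))) w) w) t) q) ((\a.a) (\b.(\c.b))))
Step 3: (((((\g.(\h.((w h) g))) w) t) q) ((\a.a) (\b.(\c.b))))
Step 4: ((((\h.((w h) w)) t) q) ((\a.a) (\b.(\c.b))))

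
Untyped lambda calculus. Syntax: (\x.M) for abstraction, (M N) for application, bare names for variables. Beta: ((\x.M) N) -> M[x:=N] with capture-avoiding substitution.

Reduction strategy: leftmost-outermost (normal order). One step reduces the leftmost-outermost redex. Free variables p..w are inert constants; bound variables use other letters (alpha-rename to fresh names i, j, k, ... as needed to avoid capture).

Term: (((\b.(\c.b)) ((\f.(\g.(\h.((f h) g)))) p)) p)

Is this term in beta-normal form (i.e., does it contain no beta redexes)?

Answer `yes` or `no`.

Answer: no

Derivation:
Term: (((\b.(\c.b)) ((\f.(\g.(\h.((f h) g)))) p)) p)
Found 2 beta redex(es).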